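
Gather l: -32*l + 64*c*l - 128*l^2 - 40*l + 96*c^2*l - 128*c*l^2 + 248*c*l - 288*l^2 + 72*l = l^2*(-128*c - 416) + l*(96*c^2 + 312*c)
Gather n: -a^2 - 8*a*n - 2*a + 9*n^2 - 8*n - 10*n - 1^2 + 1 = -a^2 - 2*a + 9*n^2 + n*(-8*a - 18)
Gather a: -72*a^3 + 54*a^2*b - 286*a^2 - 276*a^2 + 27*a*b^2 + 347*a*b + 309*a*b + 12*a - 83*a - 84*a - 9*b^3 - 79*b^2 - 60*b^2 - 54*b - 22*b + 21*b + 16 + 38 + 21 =-72*a^3 + a^2*(54*b - 562) + a*(27*b^2 + 656*b - 155) - 9*b^3 - 139*b^2 - 55*b + 75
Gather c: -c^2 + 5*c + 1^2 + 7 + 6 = -c^2 + 5*c + 14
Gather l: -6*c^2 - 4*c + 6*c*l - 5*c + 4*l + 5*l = -6*c^2 - 9*c + l*(6*c + 9)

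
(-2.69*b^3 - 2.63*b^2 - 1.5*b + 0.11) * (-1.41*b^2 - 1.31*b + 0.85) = 3.7929*b^5 + 7.2322*b^4 + 3.2738*b^3 - 0.4256*b^2 - 1.4191*b + 0.0935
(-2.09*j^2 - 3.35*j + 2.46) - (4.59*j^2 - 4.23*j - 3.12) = -6.68*j^2 + 0.88*j + 5.58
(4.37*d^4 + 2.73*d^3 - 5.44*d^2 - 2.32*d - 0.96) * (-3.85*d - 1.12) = -16.8245*d^5 - 15.4049*d^4 + 17.8864*d^3 + 15.0248*d^2 + 6.2944*d + 1.0752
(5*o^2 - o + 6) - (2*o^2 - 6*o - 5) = 3*o^2 + 5*o + 11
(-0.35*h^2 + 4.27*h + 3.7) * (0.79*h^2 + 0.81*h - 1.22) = -0.2765*h^4 + 3.0898*h^3 + 6.8087*h^2 - 2.2124*h - 4.514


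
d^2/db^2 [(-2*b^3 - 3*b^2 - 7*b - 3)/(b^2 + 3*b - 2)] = 2*(-20*b^3 + 9*b^2 - 93*b - 87)/(b^6 + 9*b^5 + 21*b^4 - 9*b^3 - 42*b^2 + 36*b - 8)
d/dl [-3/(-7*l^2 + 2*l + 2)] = 6*(1 - 7*l)/(-7*l^2 + 2*l + 2)^2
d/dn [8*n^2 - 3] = 16*n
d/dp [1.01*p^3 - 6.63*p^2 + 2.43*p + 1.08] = 3.03*p^2 - 13.26*p + 2.43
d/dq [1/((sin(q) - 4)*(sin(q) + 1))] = (3 - 2*sin(q))*cos(q)/((sin(q) - 4)^2*(sin(q) + 1)^2)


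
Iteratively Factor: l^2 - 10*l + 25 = (l - 5)*(l - 5)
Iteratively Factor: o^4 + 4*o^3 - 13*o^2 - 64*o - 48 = (o - 4)*(o^3 + 8*o^2 + 19*o + 12) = (o - 4)*(o + 4)*(o^2 + 4*o + 3) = (o - 4)*(o + 1)*(o + 4)*(o + 3)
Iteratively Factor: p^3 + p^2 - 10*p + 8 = (p - 1)*(p^2 + 2*p - 8) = (p - 2)*(p - 1)*(p + 4)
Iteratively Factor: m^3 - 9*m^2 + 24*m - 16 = (m - 4)*(m^2 - 5*m + 4) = (m - 4)^2*(m - 1)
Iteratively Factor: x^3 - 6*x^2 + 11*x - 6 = (x - 3)*(x^2 - 3*x + 2) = (x - 3)*(x - 1)*(x - 2)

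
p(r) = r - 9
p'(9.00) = 1.00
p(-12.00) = -21.00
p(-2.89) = -11.89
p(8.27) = -0.73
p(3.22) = -5.78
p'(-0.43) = 1.00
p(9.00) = 0.00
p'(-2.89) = 1.00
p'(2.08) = 1.00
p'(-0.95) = 1.00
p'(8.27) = 1.00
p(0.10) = -8.90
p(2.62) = -6.38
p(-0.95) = -9.95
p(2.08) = -6.92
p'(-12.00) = 1.00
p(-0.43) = -9.43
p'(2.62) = 1.00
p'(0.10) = 1.00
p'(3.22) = 1.00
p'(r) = 1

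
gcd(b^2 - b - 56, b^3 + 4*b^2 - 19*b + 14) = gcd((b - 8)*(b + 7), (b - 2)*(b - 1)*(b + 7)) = b + 7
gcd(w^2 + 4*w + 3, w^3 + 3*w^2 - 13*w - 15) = w + 1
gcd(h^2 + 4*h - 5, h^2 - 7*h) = 1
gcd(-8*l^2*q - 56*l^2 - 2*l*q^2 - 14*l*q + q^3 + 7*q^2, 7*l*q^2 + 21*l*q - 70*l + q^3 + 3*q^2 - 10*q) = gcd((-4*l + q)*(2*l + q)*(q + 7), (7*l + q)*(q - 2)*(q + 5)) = 1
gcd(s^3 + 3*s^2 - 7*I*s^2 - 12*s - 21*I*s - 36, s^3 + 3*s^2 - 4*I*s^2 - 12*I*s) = s^2 + s*(3 - 4*I) - 12*I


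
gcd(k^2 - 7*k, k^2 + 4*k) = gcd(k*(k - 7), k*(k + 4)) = k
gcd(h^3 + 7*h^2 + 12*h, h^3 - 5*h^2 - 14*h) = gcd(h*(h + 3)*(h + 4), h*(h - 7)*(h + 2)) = h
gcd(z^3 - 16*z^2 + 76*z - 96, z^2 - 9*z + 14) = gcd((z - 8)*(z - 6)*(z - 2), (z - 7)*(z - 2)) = z - 2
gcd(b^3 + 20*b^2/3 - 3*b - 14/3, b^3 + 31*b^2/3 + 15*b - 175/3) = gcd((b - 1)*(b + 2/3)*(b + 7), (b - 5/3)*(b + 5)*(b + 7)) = b + 7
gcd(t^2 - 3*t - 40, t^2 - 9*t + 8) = t - 8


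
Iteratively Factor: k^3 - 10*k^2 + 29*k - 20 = (k - 5)*(k^2 - 5*k + 4) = (k - 5)*(k - 4)*(k - 1)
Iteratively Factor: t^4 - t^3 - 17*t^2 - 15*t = (t - 5)*(t^3 + 4*t^2 + 3*t) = (t - 5)*(t + 3)*(t^2 + t) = t*(t - 5)*(t + 3)*(t + 1)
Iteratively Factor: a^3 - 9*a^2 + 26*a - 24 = (a - 4)*(a^2 - 5*a + 6) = (a - 4)*(a - 3)*(a - 2)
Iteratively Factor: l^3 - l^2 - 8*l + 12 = (l - 2)*(l^2 + l - 6) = (l - 2)^2*(l + 3)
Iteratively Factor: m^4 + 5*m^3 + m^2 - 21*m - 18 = (m + 3)*(m^3 + 2*m^2 - 5*m - 6) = (m + 3)^2*(m^2 - m - 2) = (m - 2)*(m + 3)^2*(m + 1)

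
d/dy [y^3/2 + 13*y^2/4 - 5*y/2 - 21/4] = 3*y^2/2 + 13*y/2 - 5/2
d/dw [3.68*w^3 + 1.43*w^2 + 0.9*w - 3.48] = 11.04*w^2 + 2.86*w + 0.9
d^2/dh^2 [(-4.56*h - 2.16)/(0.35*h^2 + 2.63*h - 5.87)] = (-(0.7*h + 2.63)*(1.4*h + 5.26)*(4.56*h + 2.16) + (9.576*h + 25.4976)*(0.35*h^2 + 2.63*h - 5.87))/(0.35*h^2 + 2.63*h - 5.87)^3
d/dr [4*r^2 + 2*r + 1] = 8*r + 2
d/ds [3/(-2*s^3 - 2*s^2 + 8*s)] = 3*(3*s^2 + 2*s - 4)/(2*s^2*(s^2 + s - 4)^2)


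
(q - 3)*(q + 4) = q^2 + q - 12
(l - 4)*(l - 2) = l^2 - 6*l + 8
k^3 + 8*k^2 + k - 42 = (k - 2)*(k + 3)*(k + 7)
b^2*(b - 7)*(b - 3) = b^4 - 10*b^3 + 21*b^2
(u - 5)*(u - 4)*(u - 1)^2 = u^4 - 11*u^3 + 39*u^2 - 49*u + 20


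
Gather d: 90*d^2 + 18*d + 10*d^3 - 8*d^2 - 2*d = 10*d^3 + 82*d^2 + 16*d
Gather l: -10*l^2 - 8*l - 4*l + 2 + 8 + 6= -10*l^2 - 12*l + 16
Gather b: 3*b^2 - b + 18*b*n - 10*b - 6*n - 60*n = 3*b^2 + b*(18*n - 11) - 66*n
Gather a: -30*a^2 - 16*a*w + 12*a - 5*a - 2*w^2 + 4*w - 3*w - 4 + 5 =-30*a^2 + a*(7 - 16*w) - 2*w^2 + w + 1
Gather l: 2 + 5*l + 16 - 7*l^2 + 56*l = -7*l^2 + 61*l + 18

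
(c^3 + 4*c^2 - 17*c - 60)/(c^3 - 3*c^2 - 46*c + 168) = (c^2 + 8*c + 15)/(c^2 + c - 42)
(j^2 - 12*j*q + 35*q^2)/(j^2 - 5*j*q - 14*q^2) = (j - 5*q)/(j + 2*q)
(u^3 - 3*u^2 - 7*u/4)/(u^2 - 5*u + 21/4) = u*(2*u + 1)/(2*u - 3)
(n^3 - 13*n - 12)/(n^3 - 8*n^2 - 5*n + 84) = (n + 1)/(n - 7)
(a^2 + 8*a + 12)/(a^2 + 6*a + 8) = (a + 6)/(a + 4)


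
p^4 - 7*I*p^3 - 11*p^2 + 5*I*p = p*(p - 5*I)*(p - I)^2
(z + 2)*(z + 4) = z^2 + 6*z + 8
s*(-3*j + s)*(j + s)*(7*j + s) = -21*j^3*s - 17*j^2*s^2 + 5*j*s^3 + s^4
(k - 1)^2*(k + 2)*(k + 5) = k^4 + 5*k^3 - 3*k^2 - 13*k + 10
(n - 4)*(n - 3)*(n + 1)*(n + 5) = n^4 - n^3 - 25*n^2 + 37*n + 60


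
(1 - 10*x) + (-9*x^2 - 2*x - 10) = -9*x^2 - 12*x - 9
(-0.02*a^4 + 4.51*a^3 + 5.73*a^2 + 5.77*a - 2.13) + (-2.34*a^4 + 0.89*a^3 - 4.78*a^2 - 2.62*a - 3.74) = -2.36*a^4 + 5.4*a^3 + 0.95*a^2 + 3.15*a - 5.87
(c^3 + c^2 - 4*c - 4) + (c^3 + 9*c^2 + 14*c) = 2*c^3 + 10*c^2 + 10*c - 4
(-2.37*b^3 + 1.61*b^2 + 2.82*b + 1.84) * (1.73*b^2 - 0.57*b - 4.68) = -4.1001*b^5 + 4.1362*b^4 + 15.0525*b^3 - 5.959*b^2 - 14.2464*b - 8.6112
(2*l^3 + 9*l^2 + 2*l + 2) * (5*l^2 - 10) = 10*l^5 + 45*l^4 - 10*l^3 - 80*l^2 - 20*l - 20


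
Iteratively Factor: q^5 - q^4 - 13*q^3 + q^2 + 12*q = (q + 3)*(q^4 - 4*q^3 - q^2 + 4*q) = (q - 4)*(q + 3)*(q^3 - q) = (q - 4)*(q - 1)*(q + 3)*(q^2 + q) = (q - 4)*(q - 1)*(q + 1)*(q + 3)*(q)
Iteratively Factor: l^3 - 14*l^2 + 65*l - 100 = (l - 5)*(l^2 - 9*l + 20) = (l - 5)*(l - 4)*(l - 5)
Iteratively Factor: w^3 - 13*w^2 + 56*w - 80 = (w - 5)*(w^2 - 8*w + 16) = (w - 5)*(w - 4)*(w - 4)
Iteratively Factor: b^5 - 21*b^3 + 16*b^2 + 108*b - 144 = (b + 4)*(b^4 - 4*b^3 - 5*b^2 + 36*b - 36) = (b - 2)*(b + 4)*(b^3 - 2*b^2 - 9*b + 18) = (b - 3)*(b - 2)*(b + 4)*(b^2 + b - 6) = (b - 3)*(b - 2)^2*(b + 4)*(b + 3)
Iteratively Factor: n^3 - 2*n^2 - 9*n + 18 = (n + 3)*(n^2 - 5*n + 6) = (n - 3)*(n + 3)*(n - 2)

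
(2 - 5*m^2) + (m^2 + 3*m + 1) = -4*m^2 + 3*m + 3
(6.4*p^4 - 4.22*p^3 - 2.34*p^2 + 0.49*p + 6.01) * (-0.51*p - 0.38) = -3.264*p^5 - 0.2798*p^4 + 2.797*p^3 + 0.6393*p^2 - 3.2513*p - 2.2838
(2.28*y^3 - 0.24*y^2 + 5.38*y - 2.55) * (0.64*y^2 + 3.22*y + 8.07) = 1.4592*y^5 + 7.188*y^4 + 21.07*y^3 + 13.7548*y^2 + 35.2056*y - 20.5785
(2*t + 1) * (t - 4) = 2*t^2 - 7*t - 4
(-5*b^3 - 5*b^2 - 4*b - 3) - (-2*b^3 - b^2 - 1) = -3*b^3 - 4*b^2 - 4*b - 2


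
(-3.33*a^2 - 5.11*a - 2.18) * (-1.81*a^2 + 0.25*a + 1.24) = 6.0273*a^4 + 8.4166*a^3 - 1.4609*a^2 - 6.8814*a - 2.7032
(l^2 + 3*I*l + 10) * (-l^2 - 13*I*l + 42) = -l^4 - 16*I*l^3 + 71*l^2 - 4*I*l + 420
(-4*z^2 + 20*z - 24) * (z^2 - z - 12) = -4*z^4 + 24*z^3 + 4*z^2 - 216*z + 288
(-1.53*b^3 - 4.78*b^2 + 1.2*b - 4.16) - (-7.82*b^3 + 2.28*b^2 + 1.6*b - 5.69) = 6.29*b^3 - 7.06*b^2 - 0.4*b + 1.53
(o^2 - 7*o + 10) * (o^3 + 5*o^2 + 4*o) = o^5 - 2*o^4 - 21*o^3 + 22*o^2 + 40*o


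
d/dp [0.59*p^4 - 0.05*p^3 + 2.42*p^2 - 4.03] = p*(2.36*p^2 - 0.15*p + 4.84)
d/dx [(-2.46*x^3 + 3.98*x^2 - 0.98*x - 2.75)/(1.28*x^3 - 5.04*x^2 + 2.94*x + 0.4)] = (-1.77635683940025e-15*x^5 + 7.304*x^4 - 11.956*x^3 + 14.37*x^2 - 24.536*x + 7.693)/(1.6384*x^6 - 12.9024*x^5 + 32.928*x^4 - 28.6112*x^3 + 4.6116*x^2 + 2.352*x + 0.16)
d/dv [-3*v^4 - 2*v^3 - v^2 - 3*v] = -12*v^3 - 6*v^2 - 2*v - 3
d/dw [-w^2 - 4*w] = -2*w - 4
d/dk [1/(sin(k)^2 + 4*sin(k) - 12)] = -2*(sin(k) + 2)*cos(k)/(sin(k)^2 + 4*sin(k) - 12)^2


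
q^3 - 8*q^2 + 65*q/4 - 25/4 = (q - 5)*(q - 5/2)*(q - 1/2)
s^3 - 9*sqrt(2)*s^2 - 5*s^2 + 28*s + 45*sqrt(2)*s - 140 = (s - 5)*(s - 7*sqrt(2))*(s - 2*sqrt(2))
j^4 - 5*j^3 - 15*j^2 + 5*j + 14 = (j - 7)*(j - 1)*(j + 1)*(j + 2)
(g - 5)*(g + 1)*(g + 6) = g^3 + 2*g^2 - 29*g - 30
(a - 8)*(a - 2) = a^2 - 10*a + 16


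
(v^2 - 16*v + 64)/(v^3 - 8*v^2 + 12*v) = (v^2 - 16*v + 64)/(v*(v^2 - 8*v + 12))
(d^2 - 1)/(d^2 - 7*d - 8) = (d - 1)/(d - 8)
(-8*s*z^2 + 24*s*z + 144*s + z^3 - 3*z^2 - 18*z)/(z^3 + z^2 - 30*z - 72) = (-8*s + z)/(z + 4)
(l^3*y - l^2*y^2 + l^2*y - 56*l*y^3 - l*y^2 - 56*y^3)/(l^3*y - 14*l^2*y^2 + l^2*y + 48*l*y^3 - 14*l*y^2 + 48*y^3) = (-l - 7*y)/(-l + 6*y)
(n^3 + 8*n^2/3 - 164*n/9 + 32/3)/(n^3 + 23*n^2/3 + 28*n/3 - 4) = (9*n^2 - 30*n + 16)/(3*(3*n^2 + 5*n - 2))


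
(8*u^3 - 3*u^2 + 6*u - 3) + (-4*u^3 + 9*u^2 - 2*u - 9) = 4*u^3 + 6*u^2 + 4*u - 12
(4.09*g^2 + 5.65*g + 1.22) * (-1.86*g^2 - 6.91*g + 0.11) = -7.6074*g^4 - 38.7709*g^3 - 40.8608*g^2 - 7.8087*g + 0.1342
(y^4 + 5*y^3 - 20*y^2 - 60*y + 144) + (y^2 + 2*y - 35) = y^4 + 5*y^3 - 19*y^2 - 58*y + 109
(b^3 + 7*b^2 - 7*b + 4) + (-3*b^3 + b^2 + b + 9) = -2*b^3 + 8*b^2 - 6*b + 13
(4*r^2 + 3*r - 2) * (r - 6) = 4*r^3 - 21*r^2 - 20*r + 12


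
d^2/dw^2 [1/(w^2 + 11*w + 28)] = 2*(-w^2 - 11*w + (2*w + 11)^2 - 28)/(w^2 + 11*w + 28)^3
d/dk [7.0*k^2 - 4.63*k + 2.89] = 14.0*k - 4.63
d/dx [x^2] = 2*x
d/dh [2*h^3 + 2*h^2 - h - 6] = 6*h^2 + 4*h - 1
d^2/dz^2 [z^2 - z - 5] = 2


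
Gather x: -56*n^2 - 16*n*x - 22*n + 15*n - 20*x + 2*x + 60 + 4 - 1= -56*n^2 - 7*n + x*(-16*n - 18) + 63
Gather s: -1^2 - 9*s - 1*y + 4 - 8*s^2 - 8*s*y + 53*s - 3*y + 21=-8*s^2 + s*(44 - 8*y) - 4*y + 24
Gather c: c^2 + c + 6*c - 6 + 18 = c^2 + 7*c + 12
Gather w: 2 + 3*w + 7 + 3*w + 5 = 6*w + 14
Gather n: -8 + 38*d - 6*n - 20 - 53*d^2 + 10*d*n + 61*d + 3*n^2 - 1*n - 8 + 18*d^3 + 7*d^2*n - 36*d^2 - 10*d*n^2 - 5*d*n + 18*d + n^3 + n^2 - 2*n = 18*d^3 - 89*d^2 + 117*d + n^3 + n^2*(4 - 10*d) + n*(7*d^2 + 5*d - 9) - 36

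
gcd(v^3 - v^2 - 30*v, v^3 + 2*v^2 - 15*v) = v^2 + 5*v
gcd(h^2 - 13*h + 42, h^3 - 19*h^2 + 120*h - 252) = h^2 - 13*h + 42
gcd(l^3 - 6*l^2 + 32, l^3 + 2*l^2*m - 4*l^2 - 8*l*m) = l - 4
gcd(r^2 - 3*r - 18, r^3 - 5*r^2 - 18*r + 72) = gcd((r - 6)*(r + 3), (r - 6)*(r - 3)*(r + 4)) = r - 6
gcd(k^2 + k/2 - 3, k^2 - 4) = k + 2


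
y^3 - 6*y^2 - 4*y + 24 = (y - 6)*(y - 2)*(y + 2)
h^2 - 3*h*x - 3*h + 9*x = (h - 3)*(h - 3*x)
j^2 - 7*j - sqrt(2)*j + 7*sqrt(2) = (j - 7)*(j - sqrt(2))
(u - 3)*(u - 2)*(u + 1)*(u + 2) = u^4 - 2*u^3 - 7*u^2 + 8*u + 12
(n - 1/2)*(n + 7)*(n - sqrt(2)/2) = n^3 - sqrt(2)*n^2/2 + 13*n^2/2 - 13*sqrt(2)*n/4 - 7*n/2 + 7*sqrt(2)/4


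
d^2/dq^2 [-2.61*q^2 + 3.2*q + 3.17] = -5.22000000000000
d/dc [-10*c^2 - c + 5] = -20*c - 1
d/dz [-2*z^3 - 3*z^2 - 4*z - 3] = -6*z^2 - 6*z - 4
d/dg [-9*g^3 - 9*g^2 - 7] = 9*g*(-3*g - 2)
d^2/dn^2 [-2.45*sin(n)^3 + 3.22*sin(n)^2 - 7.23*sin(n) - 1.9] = 9.0675*sin(n) - 5.5125*sin(3*n) + 6.44*cos(2*n)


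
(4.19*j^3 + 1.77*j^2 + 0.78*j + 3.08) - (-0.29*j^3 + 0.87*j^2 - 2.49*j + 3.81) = 4.48*j^3 + 0.9*j^2 + 3.27*j - 0.73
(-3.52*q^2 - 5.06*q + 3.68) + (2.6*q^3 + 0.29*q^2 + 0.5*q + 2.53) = 2.6*q^3 - 3.23*q^2 - 4.56*q + 6.21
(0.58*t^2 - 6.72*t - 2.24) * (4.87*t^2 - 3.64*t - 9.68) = 2.8246*t^4 - 34.8376*t^3 + 7.9376*t^2 + 73.2032*t + 21.6832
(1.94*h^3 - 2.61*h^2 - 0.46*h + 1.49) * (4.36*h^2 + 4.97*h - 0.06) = 8.4584*h^5 - 1.7378*h^4 - 15.0937*h^3 + 4.3668*h^2 + 7.4329*h - 0.0894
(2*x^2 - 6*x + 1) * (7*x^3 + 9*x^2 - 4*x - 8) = 14*x^5 - 24*x^4 - 55*x^3 + 17*x^2 + 44*x - 8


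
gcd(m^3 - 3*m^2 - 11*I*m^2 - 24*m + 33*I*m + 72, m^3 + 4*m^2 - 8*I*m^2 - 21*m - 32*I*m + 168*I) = m^2 + m*(-3 - 8*I) + 24*I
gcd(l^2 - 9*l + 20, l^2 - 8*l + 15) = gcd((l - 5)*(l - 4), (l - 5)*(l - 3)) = l - 5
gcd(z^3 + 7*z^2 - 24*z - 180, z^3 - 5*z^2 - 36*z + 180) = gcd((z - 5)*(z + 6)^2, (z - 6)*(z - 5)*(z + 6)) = z^2 + z - 30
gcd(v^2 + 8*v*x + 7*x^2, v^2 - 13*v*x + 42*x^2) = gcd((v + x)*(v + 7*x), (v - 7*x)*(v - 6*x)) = 1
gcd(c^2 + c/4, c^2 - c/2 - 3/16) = c + 1/4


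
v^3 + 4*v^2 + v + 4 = (v + 4)*(v - I)*(v + I)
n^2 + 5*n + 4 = (n + 1)*(n + 4)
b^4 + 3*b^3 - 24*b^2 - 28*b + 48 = (b - 4)*(b - 1)*(b + 2)*(b + 6)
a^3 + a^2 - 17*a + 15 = (a - 3)*(a - 1)*(a + 5)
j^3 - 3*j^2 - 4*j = j*(j - 4)*(j + 1)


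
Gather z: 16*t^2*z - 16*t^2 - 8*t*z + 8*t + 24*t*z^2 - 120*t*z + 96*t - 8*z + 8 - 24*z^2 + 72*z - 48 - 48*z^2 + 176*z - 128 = -16*t^2 + 104*t + z^2*(24*t - 72) + z*(16*t^2 - 128*t + 240) - 168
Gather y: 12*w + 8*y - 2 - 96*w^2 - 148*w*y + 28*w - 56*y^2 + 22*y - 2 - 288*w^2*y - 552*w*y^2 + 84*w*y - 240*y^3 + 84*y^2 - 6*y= -96*w^2 + 40*w - 240*y^3 + y^2*(28 - 552*w) + y*(-288*w^2 - 64*w + 24) - 4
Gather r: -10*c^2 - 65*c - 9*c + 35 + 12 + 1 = -10*c^2 - 74*c + 48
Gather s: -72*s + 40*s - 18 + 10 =-32*s - 8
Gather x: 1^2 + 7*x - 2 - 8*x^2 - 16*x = -8*x^2 - 9*x - 1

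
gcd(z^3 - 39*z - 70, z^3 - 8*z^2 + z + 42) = z^2 - 5*z - 14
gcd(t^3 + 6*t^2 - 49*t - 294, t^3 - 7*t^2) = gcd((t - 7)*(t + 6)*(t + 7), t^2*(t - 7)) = t - 7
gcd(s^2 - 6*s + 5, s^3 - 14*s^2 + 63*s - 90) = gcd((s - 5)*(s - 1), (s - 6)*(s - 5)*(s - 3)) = s - 5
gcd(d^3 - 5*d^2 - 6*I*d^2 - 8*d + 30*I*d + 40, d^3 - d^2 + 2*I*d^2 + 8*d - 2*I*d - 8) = d - 2*I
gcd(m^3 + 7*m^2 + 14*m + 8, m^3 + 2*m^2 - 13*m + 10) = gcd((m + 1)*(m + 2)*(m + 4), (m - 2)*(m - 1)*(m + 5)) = 1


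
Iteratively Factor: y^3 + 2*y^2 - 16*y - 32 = (y + 4)*(y^2 - 2*y - 8) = (y + 2)*(y + 4)*(y - 4)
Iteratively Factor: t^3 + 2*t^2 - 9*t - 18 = (t - 3)*(t^2 + 5*t + 6) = (t - 3)*(t + 2)*(t + 3)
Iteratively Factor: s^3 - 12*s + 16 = (s - 2)*(s^2 + 2*s - 8) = (s - 2)*(s + 4)*(s - 2)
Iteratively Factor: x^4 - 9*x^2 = (x + 3)*(x^3 - 3*x^2) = x*(x + 3)*(x^2 - 3*x) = x^2*(x + 3)*(x - 3)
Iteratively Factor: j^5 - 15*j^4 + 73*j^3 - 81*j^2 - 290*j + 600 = (j - 5)*(j^4 - 10*j^3 + 23*j^2 + 34*j - 120) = (j - 5)^2*(j^3 - 5*j^2 - 2*j + 24) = (j - 5)^2*(j - 4)*(j^2 - j - 6) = (j - 5)^2*(j - 4)*(j + 2)*(j - 3)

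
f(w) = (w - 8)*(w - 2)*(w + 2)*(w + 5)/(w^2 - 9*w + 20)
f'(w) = (9 - 2*w)*(w - 8)*(w - 2)*(w + 2)*(w + 5)/(w^2 - 9*w + 20)^2 + (w - 8)*(w - 2)*(w + 2)/(w^2 - 9*w + 20) + (w - 8)*(w - 2)*(w + 5)/(w^2 - 9*w + 20) + (w - 8)*(w + 2)*(w + 5)/(w^2 - 9*w + 20) + (w - 2)*(w + 2)*(w + 5)/(w^2 - 9*w + 20)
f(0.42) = 9.58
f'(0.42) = 3.17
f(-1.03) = 3.47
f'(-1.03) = 4.19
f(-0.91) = 3.98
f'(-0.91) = 4.30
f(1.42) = 9.07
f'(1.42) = -6.90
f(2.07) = -2.11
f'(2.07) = -32.45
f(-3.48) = -2.23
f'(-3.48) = 0.08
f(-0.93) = 3.90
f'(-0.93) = 4.28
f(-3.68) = -2.21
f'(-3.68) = -0.32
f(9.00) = 53.90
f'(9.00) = 46.10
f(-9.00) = 28.77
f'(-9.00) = -11.34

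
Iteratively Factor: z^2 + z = (z)*(z + 1)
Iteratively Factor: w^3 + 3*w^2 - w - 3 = (w + 3)*(w^2 - 1) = (w + 1)*(w + 3)*(w - 1)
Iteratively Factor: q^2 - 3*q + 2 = (q - 2)*(q - 1)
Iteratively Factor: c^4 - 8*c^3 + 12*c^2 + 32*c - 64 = (c - 4)*(c^3 - 4*c^2 - 4*c + 16) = (c - 4)^2*(c^2 - 4) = (c - 4)^2*(c + 2)*(c - 2)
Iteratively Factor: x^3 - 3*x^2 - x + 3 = (x + 1)*(x^2 - 4*x + 3) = (x - 1)*(x + 1)*(x - 3)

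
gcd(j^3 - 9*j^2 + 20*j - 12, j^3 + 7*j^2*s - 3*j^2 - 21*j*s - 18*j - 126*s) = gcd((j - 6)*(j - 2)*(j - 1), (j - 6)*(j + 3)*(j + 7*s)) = j - 6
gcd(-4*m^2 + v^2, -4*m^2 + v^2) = -4*m^2 + v^2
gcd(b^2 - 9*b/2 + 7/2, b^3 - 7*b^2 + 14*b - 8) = b - 1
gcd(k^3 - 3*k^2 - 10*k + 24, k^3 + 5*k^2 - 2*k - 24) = k^2 + k - 6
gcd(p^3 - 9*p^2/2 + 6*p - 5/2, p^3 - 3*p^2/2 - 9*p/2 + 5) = p^2 - 7*p/2 + 5/2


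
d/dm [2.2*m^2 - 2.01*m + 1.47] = 4.4*m - 2.01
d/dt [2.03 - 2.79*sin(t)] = -2.79*cos(t)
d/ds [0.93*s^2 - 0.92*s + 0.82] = 1.86*s - 0.92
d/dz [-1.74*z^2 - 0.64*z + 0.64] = -3.48*z - 0.64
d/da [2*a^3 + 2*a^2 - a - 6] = 6*a^2 + 4*a - 1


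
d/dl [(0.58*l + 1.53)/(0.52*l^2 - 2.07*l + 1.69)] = (-0.3016*l^2 - 1.5912*l + 4.1473)/(0.2704*l^4 - 2.1528*l^3 + 6.0425*l^2 - 6.9966*l + 2.8561)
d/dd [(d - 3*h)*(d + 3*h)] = 2*d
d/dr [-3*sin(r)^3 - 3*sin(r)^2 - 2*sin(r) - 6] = (-6*sin(r) + 9*cos(r)^2 - 11)*cos(r)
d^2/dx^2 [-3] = 0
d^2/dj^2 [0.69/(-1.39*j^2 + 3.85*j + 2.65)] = (-2.666298*j^2 + 7.38507*j + 0.69*(2.78*j - 3.85)*(5.56*j - 7.7) + 5.08323)/(-1.39*j^2 + 3.85*j + 2.65)^3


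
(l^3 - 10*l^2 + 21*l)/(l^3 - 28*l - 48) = l*(-l^2 + 10*l - 21)/(-l^3 + 28*l + 48)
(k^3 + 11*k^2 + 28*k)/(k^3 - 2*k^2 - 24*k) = (k + 7)/(k - 6)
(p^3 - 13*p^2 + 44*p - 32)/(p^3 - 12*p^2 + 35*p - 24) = (p - 4)/(p - 3)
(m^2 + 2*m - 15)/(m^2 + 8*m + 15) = (m - 3)/(m + 3)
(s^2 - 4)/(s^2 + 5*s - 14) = (s + 2)/(s + 7)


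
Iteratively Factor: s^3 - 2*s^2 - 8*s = (s - 4)*(s^2 + 2*s) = (s - 4)*(s + 2)*(s)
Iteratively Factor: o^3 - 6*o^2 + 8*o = (o - 2)*(o^2 - 4*o) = o*(o - 2)*(o - 4)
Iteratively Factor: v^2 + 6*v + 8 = (v + 2)*(v + 4)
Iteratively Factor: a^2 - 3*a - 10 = (a + 2)*(a - 5)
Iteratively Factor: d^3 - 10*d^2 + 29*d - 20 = (d - 1)*(d^2 - 9*d + 20) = (d - 5)*(d - 1)*(d - 4)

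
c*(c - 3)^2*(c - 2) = c^4 - 8*c^3 + 21*c^2 - 18*c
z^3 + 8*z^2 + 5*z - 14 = (z - 1)*(z + 2)*(z + 7)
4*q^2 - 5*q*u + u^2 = (-4*q + u)*(-q + u)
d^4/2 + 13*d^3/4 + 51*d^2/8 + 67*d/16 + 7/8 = (d/2 + 1)*(d + 1/2)^2*(d + 7/2)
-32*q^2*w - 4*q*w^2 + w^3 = w*(-8*q + w)*(4*q + w)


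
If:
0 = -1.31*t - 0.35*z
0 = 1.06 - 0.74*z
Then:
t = -0.38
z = 1.43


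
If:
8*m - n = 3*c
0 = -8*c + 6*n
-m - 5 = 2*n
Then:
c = -120/77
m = -65/77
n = -160/77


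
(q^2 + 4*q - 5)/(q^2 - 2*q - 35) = (q - 1)/(q - 7)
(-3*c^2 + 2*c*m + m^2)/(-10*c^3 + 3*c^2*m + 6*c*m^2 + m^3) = (3*c + m)/(10*c^2 + 7*c*m + m^2)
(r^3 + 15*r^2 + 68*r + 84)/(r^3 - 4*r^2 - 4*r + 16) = (r^2 + 13*r + 42)/(r^2 - 6*r + 8)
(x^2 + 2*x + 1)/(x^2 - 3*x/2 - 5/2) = 2*(x + 1)/(2*x - 5)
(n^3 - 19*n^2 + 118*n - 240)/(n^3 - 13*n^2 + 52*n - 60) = (n - 8)/(n - 2)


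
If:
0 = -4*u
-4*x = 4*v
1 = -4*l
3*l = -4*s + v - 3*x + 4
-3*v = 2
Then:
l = -1/4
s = 25/48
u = 0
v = -2/3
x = 2/3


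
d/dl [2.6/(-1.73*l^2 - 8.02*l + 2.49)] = (8.996*l + 20.852)/(1.73*l^2 + 8.02*l - 2.49)^2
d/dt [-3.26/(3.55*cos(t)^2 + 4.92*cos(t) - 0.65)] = -(23.146*cos(t) + 16.0392)*sin(t)/(3.55*cos(t)^2 + 4.92*cos(t) - 0.65)^2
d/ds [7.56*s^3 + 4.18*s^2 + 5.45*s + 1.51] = 22.68*s^2 + 8.36*s + 5.45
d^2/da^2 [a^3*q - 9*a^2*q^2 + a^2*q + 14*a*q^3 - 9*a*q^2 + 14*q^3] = 2*q*(3*a - 9*q + 1)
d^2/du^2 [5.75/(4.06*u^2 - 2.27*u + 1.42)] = (-189.5614*u^2 + 105.9863*u + 5.75*(8.12*u - 2.27)*(16.24*u - 4.54) - 66.2998)/(4.06*u^2 - 2.27*u + 1.42)^3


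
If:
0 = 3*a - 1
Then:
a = 1/3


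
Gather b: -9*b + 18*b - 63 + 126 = 9*b + 63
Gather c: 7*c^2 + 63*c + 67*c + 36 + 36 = 7*c^2 + 130*c + 72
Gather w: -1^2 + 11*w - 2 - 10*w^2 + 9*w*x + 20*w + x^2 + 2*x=-10*w^2 + w*(9*x + 31) + x^2 + 2*x - 3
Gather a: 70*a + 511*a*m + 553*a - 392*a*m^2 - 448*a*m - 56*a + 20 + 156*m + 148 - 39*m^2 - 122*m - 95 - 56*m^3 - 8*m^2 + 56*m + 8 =a*(-392*m^2 + 63*m + 567) - 56*m^3 - 47*m^2 + 90*m + 81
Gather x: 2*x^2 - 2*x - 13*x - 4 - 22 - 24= 2*x^2 - 15*x - 50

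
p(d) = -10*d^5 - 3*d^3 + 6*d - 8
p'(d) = -50*d^4 - 9*d^2 + 6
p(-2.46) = 922.80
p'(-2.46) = -1879.56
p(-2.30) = 658.34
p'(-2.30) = -1440.82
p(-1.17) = 11.71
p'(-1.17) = -100.01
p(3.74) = -7459.92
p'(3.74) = -9902.54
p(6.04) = -81019.60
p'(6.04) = -66867.69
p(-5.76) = 63934.13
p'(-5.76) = -55330.26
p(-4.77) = 24983.00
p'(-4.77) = -26083.50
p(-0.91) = -4.96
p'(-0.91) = -35.74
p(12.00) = -2493440.00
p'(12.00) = -1038090.00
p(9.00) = -592631.00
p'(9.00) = -328773.00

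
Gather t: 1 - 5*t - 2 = -5*t - 1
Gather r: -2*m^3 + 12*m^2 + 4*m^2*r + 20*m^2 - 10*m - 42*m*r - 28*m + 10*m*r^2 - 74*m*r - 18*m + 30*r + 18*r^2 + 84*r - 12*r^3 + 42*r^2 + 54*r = -2*m^3 + 32*m^2 - 56*m - 12*r^3 + r^2*(10*m + 60) + r*(4*m^2 - 116*m + 168)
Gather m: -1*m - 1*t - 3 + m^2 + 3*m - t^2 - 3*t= m^2 + 2*m - t^2 - 4*t - 3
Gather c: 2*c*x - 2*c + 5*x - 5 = c*(2*x - 2) + 5*x - 5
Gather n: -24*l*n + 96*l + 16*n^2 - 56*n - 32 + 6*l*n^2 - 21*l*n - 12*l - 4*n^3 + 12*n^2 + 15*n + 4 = 84*l - 4*n^3 + n^2*(6*l + 28) + n*(-45*l - 41) - 28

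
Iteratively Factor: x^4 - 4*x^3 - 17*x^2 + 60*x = (x + 4)*(x^3 - 8*x^2 + 15*x) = x*(x + 4)*(x^2 - 8*x + 15) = x*(x - 3)*(x + 4)*(x - 5)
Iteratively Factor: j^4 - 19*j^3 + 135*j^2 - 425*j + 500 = (j - 4)*(j^3 - 15*j^2 + 75*j - 125) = (j - 5)*(j - 4)*(j^2 - 10*j + 25) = (j - 5)^2*(j - 4)*(j - 5)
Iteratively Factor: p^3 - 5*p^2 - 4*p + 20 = (p + 2)*(p^2 - 7*p + 10) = (p - 5)*(p + 2)*(p - 2)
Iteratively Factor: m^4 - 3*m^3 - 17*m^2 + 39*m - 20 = (m - 1)*(m^3 - 2*m^2 - 19*m + 20) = (m - 5)*(m - 1)*(m^2 + 3*m - 4) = (m - 5)*(m - 1)*(m + 4)*(m - 1)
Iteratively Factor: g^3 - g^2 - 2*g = (g + 1)*(g^2 - 2*g) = (g - 2)*(g + 1)*(g)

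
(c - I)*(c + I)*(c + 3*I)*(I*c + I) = I*c^4 - 3*c^3 + I*c^3 - 3*c^2 + I*c^2 - 3*c + I*c - 3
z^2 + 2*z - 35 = (z - 5)*(z + 7)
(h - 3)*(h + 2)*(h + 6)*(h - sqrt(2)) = h^4 - sqrt(2)*h^3 + 5*h^3 - 12*h^2 - 5*sqrt(2)*h^2 - 36*h + 12*sqrt(2)*h + 36*sqrt(2)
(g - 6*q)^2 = g^2 - 12*g*q + 36*q^2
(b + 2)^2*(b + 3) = b^3 + 7*b^2 + 16*b + 12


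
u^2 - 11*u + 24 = (u - 8)*(u - 3)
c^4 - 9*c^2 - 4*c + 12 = (c - 3)*(c - 1)*(c + 2)^2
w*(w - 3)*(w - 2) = w^3 - 5*w^2 + 6*w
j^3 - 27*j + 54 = (j - 3)^2*(j + 6)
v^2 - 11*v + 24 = (v - 8)*(v - 3)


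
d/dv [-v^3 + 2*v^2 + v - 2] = -3*v^2 + 4*v + 1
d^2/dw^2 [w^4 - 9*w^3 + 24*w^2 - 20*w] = 12*w^2 - 54*w + 48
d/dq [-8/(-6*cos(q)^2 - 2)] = 48*sin(2*q)/(3*cos(2*q) + 5)^2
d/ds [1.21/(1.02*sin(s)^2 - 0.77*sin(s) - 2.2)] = (0.9317 - 2.4684*sin(s))*cos(s)/(-1.02*sin(s)^2 + 0.77*sin(s) + 2.2)^2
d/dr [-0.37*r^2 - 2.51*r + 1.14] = -0.74*r - 2.51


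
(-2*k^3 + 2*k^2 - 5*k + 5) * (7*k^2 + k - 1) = -14*k^5 + 12*k^4 - 31*k^3 + 28*k^2 + 10*k - 5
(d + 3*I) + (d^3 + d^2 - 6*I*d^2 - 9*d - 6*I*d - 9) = d^3 + d^2 - 6*I*d^2 - 8*d - 6*I*d - 9 + 3*I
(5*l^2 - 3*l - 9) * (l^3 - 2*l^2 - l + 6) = 5*l^5 - 13*l^4 - 8*l^3 + 51*l^2 - 9*l - 54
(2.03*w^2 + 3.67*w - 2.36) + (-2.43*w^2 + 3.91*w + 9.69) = -0.4*w^2 + 7.58*w + 7.33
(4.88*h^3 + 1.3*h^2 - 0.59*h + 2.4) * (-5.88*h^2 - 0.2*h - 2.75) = -28.6944*h^5 - 8.62*h^4 - 10.2108*h^3 - 17.569*h^2 + 1.1425*h - 6.6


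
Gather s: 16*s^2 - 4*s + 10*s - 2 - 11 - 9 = 16*s^2 + 6*s - 22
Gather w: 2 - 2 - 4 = -4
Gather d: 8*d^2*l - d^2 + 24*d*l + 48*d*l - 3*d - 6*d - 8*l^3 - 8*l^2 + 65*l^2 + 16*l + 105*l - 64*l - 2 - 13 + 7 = d^2*(8*l - 1) + d*(72*l - 9) - 8*l^3 + 57*l^2 + 57*l - 8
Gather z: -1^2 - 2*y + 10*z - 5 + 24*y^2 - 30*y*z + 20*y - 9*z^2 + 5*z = 24*y^2 + 18*y - 9*z^2 + z*(15 - 30*y) - 6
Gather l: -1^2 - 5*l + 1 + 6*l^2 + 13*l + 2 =6*l^2 + 8*l + 2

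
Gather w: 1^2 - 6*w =1 - 6*w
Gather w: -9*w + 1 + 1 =2 - 9*w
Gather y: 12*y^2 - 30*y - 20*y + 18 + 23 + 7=12*y^2 - 50*y + 48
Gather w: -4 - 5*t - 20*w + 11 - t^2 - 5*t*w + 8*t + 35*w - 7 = -t^2 + 3*t + w*(15 - 5*t)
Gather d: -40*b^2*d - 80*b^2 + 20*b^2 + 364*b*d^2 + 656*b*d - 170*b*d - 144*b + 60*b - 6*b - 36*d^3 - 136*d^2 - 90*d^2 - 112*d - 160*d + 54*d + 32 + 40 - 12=-60*b^2 - 90*b - 36*d^3 + d^2*(364*b - 226) + d*(-40*b^2 + 486*b - 218) + 60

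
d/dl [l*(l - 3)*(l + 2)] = 3*l^2 - 2*l - 6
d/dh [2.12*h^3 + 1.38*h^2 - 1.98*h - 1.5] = 6.36*h^2 + 2.76*h - 1.98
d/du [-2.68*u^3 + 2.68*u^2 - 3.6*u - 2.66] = -8.04*u^2 + 5.36*u - 3.6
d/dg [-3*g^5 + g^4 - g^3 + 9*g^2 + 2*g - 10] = -15*g^4 + 4*g^3 - 3*g^2 + 18*g + 2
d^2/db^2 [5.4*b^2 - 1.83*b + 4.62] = 10.8000000000000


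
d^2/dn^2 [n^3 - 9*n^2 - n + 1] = 6*n - 18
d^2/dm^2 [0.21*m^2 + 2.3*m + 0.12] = 0.420000000000000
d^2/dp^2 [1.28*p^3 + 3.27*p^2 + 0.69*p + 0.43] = 7.68*p + 6.54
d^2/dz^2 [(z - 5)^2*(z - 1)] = 6*z - 22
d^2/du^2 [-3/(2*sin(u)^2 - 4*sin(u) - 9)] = 12*(-4*sin(u)^4 + 6*sin(u)^3 - 16*sin(u)^2 - 3*sin(u) + 17)/(4*sin(u) + cos(2*u) + 8)^3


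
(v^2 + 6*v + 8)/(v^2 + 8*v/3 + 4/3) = 3*(v + 4)/(3*v + 2)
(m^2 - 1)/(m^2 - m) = (m + 1)/m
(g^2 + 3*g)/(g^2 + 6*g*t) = (g + 3)/(g + 6*t)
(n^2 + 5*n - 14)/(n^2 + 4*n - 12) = (n + 7)/(n + 6)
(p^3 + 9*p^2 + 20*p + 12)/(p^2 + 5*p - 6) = (p^2 + 3*p + 2)/(p - 1)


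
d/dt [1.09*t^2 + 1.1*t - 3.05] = 2.18*t + 1.1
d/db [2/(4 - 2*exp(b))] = exp(b)/(exp(b) - 2)^2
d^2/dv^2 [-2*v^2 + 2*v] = -4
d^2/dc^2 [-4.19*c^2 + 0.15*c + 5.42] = -8.38000000000000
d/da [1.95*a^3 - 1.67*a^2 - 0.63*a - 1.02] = 5.85*a^2 - 3.34*a - 0.63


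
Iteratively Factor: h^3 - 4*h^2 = (h)*(h^2 - 4*h) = h*(h - 4)*(h)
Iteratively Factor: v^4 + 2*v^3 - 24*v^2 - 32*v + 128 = (v - 4)*(v^3 + 6*v^2 - 32) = (v - 4)*(v + 4)*(v^2 + 2*v - 8) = (v - 4)*(v + 4)^2*(v - 2)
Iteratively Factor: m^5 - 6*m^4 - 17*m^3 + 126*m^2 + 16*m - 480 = (m - 4)*(m^4 - 2*m^3 - 25*m^2 + 26*m + 120) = (m - 5)*(m - 4)*(m^3 + 3*m^2 - 10*m - 24) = (m - 5)*(m - 4)*(m - 3)*(m^2 + 6*m + 8) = (m - 5)*(m - 4)*(m - 3)*(m + 2)*(m + 4)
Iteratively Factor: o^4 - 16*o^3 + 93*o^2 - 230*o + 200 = (o - 4)*(o^3 - 12*o^2 + 45*o - 50) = (o - 4)*(o - 2)*(o^2 - 10*o + 25) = (o - 5)*(o - 4)*(o - 2)*(o - 5)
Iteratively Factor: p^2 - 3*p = (p)*(p - 3)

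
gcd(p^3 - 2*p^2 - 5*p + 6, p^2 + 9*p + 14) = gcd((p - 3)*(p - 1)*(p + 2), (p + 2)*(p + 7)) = p + 2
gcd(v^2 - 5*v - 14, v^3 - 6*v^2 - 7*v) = v - 7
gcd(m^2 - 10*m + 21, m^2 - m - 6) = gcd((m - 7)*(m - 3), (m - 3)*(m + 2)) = m - 3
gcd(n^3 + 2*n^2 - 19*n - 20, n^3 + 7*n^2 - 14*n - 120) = n^2 + n - 20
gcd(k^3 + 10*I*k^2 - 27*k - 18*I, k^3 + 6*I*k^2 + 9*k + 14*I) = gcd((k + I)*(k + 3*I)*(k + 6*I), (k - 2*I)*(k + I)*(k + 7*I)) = k + I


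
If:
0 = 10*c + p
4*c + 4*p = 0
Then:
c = 0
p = 0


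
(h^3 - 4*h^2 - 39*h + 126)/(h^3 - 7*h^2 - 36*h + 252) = (h - 3)/(h - 6)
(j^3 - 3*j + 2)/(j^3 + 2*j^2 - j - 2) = (j - 1)/(j + 1)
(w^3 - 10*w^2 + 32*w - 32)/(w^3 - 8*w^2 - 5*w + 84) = (w^2 - 6*w + 8)/(w^2 - 4*w - 21)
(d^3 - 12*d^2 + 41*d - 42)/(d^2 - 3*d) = d - 9 + 14/d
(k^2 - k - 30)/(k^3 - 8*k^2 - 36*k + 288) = (k + 5)/(k^2 - 2*k - 48)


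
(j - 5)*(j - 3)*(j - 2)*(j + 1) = j^4 - 9*j^3 + 21*j^2 + j - 30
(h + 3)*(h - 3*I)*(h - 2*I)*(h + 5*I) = h^4 + 3*h^3 + 19*h^2 + 57*h - 30*I*h - 90*I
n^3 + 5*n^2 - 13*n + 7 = (n - 1)^2*(n + 7)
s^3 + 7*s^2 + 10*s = s*(s + 2)*(s + 5)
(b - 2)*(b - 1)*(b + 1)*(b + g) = b^4 + b^3*g - 2*b^3 - 2*b^2*g - b^2 - b*g + 2*b + 2*g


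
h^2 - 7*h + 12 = (h - 4)*(h - 3)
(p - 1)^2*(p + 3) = p^3 + p^2 - 5*p + 3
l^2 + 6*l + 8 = (l + 2)*(l + 4)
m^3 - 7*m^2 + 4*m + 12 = (m - 6)*(m - 2)*(m + 1)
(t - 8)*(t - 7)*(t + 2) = t^3 - 13*t^2 + 26*t + 112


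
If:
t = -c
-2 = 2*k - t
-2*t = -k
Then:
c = 2/3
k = -4/3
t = -2/3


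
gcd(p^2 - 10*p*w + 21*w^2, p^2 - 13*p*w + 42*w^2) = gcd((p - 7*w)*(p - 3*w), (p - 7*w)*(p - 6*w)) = p - 7*w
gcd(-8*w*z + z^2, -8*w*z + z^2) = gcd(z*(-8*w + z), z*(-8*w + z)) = -8*w*z + z^2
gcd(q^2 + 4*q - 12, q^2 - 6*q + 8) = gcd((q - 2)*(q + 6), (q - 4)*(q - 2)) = q - 2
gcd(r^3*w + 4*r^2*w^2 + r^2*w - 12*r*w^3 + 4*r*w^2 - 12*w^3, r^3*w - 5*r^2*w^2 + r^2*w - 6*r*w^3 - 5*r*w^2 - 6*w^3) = r*w + w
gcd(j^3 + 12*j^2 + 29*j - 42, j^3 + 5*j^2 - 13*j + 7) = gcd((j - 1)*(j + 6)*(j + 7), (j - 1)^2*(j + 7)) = j^2 + 6*j - 7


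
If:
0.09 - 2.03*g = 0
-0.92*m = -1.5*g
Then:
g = 0.04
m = 0.07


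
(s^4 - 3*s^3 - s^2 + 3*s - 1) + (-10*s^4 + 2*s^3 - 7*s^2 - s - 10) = -9*s^4 - s^3 - 8*s^2 + 2*s - 11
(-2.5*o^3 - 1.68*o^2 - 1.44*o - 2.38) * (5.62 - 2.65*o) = 6.625*o^4 - 9.598*o^3 - 5.6256*o^2 - 1.7858*o - 13.3756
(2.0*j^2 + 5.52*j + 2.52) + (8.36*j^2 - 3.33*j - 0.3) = 10.36*j^2 + 2.19*j + 2.22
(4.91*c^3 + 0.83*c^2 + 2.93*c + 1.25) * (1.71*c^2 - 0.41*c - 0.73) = 8.3961*c^5 - 0.5938*c^4 + 1.0857*c^3 + 0.3303*c^2 - 2.6514*c - 0.9125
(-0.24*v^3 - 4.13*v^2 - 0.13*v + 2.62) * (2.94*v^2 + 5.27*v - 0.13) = -0.7056*v^5 - 13.407*v^4 - 22.1161*v^3 + 7.5546*v^2 + 13.8243*v - 0.3406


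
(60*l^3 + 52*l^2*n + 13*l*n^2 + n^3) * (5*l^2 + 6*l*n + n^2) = 300*l^5 + 620*l^4*n + 437*l^3*n^2 + 135*l^2*n^3 + 19*l*n^4 + n^5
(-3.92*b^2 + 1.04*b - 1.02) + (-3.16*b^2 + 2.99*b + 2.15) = -7.08*b^2 + 4.03*b + 1.13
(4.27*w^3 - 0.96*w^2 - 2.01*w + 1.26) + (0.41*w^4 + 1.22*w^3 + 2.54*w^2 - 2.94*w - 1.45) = 0.41*w^4 + 5.49*w^3 + 1.58*w^2 - 4.95*w - 0.19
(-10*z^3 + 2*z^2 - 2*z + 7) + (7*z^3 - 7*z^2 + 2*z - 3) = -3*z^3 - 5*z^2 + 4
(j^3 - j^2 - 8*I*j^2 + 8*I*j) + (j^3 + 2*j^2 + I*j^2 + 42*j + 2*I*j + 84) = 2*j^3 + j^2 - 7*I*j^2 + 42*j + 10*I*j + 84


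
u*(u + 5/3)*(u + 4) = u^3 + 17*u^2/3 + 20*u/3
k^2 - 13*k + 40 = (k - 8)*(k - 5)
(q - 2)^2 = q^2 - 4*q + 4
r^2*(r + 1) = r^3 + r^2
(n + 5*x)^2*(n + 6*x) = n^3 + 16*n^2*x + 85*n*x^2 + 150*x^3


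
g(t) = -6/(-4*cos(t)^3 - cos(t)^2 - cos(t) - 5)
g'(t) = -6*(-12*sin(t)*cos(t)^2 - 2*sin(t)*cos(t) - sin(t))/(-4*cos(t)^3 - cos(t)^2 - cos(t) - 5)^2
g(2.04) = 1.37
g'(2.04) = 0.71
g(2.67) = 2.89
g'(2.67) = 5.54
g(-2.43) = 1.95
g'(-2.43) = -2.63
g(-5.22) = 0.97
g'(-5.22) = 0.66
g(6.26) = 0.55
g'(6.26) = -0.02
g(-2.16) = 1.48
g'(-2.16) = -1.08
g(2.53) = 2.26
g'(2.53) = 3.62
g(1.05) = 0.96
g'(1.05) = 0.66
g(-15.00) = 1.96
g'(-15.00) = -2.66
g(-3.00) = 5.41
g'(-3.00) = -7.42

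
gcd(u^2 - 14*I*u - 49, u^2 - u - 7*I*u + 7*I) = u - 7*I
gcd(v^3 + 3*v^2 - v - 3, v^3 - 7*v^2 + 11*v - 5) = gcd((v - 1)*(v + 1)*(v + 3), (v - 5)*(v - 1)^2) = v - 1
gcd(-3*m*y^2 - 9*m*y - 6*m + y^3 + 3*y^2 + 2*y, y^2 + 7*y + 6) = y + 1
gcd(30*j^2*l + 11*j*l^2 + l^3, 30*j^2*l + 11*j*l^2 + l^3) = 30*j^2*l + 11*j*l^2 + l^3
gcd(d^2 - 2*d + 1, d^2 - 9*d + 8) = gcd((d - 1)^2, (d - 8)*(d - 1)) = d - 1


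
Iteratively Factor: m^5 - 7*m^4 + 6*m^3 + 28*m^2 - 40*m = (m - 5)*(m^4 - 2*m^3 - 4*m^2 + 8*m) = m*(m - 5)*(m^3 - 2*m^2 - 4*m + 8) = m*(m - 5)*(m - 2)*(m^2 - 4) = m*(m - 5)*(m - 2)^2*(m + 2)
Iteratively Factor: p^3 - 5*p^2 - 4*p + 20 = (p - 5)*(p^2 - 4) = (p - 5)*(p + 2)*(p - 2)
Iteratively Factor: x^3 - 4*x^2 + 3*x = (x - 3)*(x^2 - x) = (x - 3)*(x - 1)*(x)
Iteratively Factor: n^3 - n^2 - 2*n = (n)*(n^2 - n - 2) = n*(n + 1)*(n - 2)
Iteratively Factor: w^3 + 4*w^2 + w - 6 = (w + 3)*(w^2 + w - 2) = (w + 2)*(w + 3)*(w - 1)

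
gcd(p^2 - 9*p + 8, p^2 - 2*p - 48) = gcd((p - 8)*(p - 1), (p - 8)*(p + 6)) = p - 8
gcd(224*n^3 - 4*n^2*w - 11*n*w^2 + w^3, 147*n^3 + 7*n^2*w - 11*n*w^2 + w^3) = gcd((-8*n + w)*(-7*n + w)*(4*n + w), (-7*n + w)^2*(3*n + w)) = -7*n + w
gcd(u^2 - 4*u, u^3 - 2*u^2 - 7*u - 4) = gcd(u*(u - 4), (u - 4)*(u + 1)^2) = u - 4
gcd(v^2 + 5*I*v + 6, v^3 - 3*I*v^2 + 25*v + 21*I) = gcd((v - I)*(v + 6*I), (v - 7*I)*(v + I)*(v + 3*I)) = 1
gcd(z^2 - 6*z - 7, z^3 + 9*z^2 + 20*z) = 1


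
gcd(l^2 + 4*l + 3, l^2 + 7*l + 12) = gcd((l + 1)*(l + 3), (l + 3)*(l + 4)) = l + 3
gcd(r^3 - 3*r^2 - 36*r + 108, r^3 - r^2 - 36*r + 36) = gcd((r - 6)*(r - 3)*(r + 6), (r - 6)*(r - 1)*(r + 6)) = r^2 - 36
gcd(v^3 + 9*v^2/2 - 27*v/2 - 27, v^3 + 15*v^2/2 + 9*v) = v^2 + 15*v/2 + 9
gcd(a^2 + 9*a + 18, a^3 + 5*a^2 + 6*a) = a + 3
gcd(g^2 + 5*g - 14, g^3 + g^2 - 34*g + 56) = g^2 + 5*g - 14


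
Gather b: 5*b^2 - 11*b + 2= 5*b^2 - 11*b + 2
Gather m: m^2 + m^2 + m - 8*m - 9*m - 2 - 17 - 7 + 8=2*m^2 - 16*m - 18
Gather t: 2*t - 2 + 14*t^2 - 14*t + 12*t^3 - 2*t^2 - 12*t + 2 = 12*t^3 + 12*t^2 - 24*t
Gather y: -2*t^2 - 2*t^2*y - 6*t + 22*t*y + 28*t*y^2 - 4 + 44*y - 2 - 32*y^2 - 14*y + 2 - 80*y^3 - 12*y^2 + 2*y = -2*t^2 - 6*t - 80*y^3 + y^2*(28*t - 44) + y*(-2*t^2 + 22*t + 32) - 4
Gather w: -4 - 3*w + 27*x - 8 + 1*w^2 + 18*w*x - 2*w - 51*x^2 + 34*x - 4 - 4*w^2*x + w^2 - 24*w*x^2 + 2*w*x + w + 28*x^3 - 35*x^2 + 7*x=w^2*(2 - 4*x) + w*(-24*x^2 + 20*x - 4) + 28*x^3 - 86*x^2 + 68*x - 16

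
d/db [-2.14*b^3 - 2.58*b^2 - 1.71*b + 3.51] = -6.42*b^2 - 5.16*b - 1.71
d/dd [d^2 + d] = 2*d + 1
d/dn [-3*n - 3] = -3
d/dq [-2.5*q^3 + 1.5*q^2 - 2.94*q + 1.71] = -7.5*q^2 + 3.0*q - 2.94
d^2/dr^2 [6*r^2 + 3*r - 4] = 12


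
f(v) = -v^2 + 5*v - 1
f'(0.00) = 5.00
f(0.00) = -1.00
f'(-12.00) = 29.00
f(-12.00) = -205.00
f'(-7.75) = 20.50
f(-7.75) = -99.81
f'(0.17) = 4.66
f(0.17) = -0.18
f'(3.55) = -2.10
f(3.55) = 4.15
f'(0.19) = 4.62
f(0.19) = -0.09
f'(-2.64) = 10.28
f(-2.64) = -21.17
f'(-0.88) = 6.76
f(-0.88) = -6.17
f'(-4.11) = 13.22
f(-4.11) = -38.44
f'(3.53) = -2.06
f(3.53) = 4.19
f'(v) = 5 - 2*v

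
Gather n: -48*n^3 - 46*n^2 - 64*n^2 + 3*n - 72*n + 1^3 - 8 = -48*n^3 - 110*n^2 - 69*n - 7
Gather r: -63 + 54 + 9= 0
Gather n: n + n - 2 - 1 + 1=2*n - 2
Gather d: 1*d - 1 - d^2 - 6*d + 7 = -d^2 - 5*d + 6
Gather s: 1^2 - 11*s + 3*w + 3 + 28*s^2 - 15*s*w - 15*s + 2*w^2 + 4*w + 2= 28*s^2 + s*(-15*w - 26) + 2*w^2 + 7*w + 6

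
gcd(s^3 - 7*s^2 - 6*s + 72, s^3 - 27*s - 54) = s^2 - 3*s - 18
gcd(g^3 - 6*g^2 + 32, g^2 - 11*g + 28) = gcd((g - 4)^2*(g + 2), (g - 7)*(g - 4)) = g - 4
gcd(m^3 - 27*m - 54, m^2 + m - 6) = m + 3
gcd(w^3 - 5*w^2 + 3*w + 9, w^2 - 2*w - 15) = 1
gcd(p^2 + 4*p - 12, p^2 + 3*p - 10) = p - 2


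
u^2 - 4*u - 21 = (u - 7)*(u + 3)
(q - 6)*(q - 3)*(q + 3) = q^3 - 6*q^2 - 9*q + 54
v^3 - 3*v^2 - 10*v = v*(v - 5)*(v + 2)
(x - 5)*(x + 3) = x^2 - 2*x - 15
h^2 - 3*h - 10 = (h - 5)*(h + 2)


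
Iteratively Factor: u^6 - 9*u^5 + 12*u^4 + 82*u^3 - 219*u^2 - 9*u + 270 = (u - 5)*(u^5 - 4*u^4 - 8*u^3 + 42*u^2 - 9*u - 54) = (u - 5)*(u - 3)*(u^4 - u^3 - 11*u^2 + 9*u + 18) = (u - 5)*(u - 3)*(u - 2)*(u^3 + u^2 - 9*u - 9) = (u - 5)*(u - 3)*(u - 2)*(u + 1)*(u^2 - 9) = (u - 5)*(u - 3)^2*(u - 2)*(u + 1)*(u + 3)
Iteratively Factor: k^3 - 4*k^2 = (k)*(k^2 - 4*k) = k*(k - 4)*(k)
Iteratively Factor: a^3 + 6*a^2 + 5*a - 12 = (a + 3)*(a^2 + 3*a - 4) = (a - 1)*(a + 3)*(a + 4)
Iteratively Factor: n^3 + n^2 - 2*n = (n + 2)*(n^2 - n) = n*(n + 2)*(n - 1)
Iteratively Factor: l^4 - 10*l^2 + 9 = (l + 3)*(l^3 - 3*l^2 - l + 3) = (l - 1)*(l + 3)*(l^2 - 2*l - 3) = (l - 3)*(l - 1)*(l + 3)*(l + 1)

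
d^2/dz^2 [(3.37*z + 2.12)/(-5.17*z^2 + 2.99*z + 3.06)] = ((3.37*z + 2.12)*(10.34*z - 2.99)*(20.68*z - 5.98) + (104.5374*z + 1.7682)*(-5.17*z^2 + 2.99*z + 3.06))/(-5.17*z^2 + 2.99*z + 3.06)^3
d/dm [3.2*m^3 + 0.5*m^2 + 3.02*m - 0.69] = 9.6*m^2 + 1.0*m + 3.02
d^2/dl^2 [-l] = 0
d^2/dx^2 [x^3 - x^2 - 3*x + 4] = 6*x - 2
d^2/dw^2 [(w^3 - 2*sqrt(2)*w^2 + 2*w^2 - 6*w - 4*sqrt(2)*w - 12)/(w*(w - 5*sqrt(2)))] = 12*(sqrt(2)*w^3 + 4*w^3 - 6*w^2 + 30*sqrt(2)*w - 100)/(w^3*(w^3 - 15*sqrt(2)*w^2 + 150*w - 250*sqrt(2)))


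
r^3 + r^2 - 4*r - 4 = (r - 2)*(r + 1)*(r + 2)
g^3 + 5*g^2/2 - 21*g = g*(g - 7/2)*(g + 6)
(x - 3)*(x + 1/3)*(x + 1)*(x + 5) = x^4 + 10*x^3/3 - 12*x^2 - 58*x/3 - 5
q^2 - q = q*(q - 1)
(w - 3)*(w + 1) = w^2 - 2*w - 3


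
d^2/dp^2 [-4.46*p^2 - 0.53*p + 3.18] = -8.92000000000000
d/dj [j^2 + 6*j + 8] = 2*j + 6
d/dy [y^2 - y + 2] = 2*y - 1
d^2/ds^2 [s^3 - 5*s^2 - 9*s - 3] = 6*s - 10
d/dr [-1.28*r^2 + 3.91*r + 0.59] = 3.91 - 2.56*r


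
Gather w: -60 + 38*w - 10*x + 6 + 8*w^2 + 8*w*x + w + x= 8*w^2 + w*(8*x + 39) - 9*x - 54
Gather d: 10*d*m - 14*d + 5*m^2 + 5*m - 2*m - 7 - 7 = d*(10*m - 14) + 5*m^2 + 3*m - 14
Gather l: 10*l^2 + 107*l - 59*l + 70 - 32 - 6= 10*l^2 + 48*l + 32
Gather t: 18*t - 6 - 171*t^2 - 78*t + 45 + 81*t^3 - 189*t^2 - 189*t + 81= 81*t^3 - 360*t^2 - 249*t + 120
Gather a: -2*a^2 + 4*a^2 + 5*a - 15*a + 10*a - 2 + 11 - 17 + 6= 2*a^2 - 2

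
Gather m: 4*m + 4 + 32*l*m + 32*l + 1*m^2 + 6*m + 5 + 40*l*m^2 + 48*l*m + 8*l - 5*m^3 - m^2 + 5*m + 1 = 40*l*m^2 + 40*l - 5*m^3 + m*(80*l + 15) + 10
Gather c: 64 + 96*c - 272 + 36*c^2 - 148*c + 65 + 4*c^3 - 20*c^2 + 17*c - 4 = 4*c^3 + 16*c^2 - 35*c - 147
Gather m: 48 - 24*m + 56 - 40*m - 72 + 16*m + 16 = 48 - 48*m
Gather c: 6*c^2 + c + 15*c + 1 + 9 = 6*c^2 + 16*c + 10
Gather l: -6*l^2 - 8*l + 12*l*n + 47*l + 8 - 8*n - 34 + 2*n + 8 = -6*l^2 + l*(12*n + 39) - 6*n - 18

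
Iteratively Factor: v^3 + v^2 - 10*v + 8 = (v - 2)*(v^2 + 3*v - 4) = (v - 2)*(v - 1)*(v + 4)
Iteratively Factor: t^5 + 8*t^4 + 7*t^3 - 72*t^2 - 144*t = (t + 4)*(t^4 + 4*t^3 - 9*t^2 - 36*t) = (t - 3)*(t + 4)*(t^3 + 7*t^2 + 12*t) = t*(t - 3)*(t + 4)*(t^2 + 7*t + 12) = t*(t - 3)*(t + 4)^2*(t + 3)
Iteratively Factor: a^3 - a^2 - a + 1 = (a - 1)*(a^2 - 1) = (a - 1)*(a + 1)*(a - 1)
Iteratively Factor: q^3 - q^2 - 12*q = (q)*(q^2 - q - 12) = q*(q + 3)*(q - 4)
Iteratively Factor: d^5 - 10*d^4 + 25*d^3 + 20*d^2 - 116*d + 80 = (d + 2)*(d^4 - 12*d^3 + 49*d^2 - 78*d + 40) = (d - 2)*(d + 2)*(d^3 - 10*d^2 + 29*d - 20) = (d - 2)*(d - 1)*(d + 2)*(d^2 - 9*d + 20) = (d - 4)*(d - 2)*(d - 1)*(d + 2)*(d - 5)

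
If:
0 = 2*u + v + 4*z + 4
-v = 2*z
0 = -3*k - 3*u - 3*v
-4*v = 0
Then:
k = 2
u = -2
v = 0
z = 0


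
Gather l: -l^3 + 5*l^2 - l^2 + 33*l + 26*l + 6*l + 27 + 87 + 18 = -l^3 + 4*l^2 + 65*l + 132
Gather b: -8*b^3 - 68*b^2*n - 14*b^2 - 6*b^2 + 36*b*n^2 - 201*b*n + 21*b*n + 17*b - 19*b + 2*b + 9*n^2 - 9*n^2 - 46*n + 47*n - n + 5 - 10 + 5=-8*b^3 + b^2*(-68*n - 20) + b*(36*n^2 - 180*n)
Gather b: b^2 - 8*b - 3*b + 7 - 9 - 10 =b^2 - 11*b - 12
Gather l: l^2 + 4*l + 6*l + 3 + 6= l^2 + 10*l + 9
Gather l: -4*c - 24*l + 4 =-4*c - 24*l + 4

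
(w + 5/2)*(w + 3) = w^2 + 11*w/2 + 15/2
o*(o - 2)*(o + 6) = o^3 + 4*o^2 - 12*o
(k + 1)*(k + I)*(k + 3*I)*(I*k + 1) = I*k^4 - 3*k^3 + I*k^3 - 3*k^2 + I*k^2 - 3*k + I*k - 3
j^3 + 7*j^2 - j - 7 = (j - 1)*(j + 1)*(j + 7)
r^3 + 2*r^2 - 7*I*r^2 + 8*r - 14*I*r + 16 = (r + 2)*(r - 8*I)*(r + I)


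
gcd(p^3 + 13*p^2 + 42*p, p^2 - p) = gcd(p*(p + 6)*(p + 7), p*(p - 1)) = p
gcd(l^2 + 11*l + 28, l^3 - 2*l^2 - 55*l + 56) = l + 7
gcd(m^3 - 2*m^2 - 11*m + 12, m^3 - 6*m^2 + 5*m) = m - 1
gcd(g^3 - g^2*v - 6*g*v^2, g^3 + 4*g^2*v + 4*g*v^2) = g^2 + 2*g*v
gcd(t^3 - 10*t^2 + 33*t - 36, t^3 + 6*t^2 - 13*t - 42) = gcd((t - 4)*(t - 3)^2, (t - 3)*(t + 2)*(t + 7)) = t - 3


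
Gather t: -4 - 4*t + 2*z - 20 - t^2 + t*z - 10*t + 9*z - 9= -t^2 + t*(z - 14) + 11*z - 33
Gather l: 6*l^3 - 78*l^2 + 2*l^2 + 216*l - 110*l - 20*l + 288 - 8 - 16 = 6*l^3 - 76*l^2 + 86*l + 264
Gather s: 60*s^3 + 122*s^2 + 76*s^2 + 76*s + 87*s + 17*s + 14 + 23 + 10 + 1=60*s^3 + 198*s^2 + 180*s + 48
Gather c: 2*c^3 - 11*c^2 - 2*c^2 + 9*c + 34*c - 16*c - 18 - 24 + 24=2*c^3 - 13*c^2 + 27*c - 18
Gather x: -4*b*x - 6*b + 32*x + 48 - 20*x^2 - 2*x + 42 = -6*b - 20*x^2 + x*(30 - 4*b) + 90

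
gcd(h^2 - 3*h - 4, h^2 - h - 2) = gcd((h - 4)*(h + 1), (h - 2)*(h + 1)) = h + 1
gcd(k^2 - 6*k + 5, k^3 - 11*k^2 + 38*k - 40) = k - 5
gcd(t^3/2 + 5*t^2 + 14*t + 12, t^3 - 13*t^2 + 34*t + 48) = 1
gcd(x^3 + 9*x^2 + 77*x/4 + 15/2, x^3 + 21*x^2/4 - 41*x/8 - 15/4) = x^2 + 13*x/2 + 3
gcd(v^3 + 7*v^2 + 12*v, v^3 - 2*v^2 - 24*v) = v^2 + 4*v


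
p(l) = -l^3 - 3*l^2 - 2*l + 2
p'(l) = -3*l^2 - 6*l - 2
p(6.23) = -368.70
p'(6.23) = -155.82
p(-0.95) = 2.05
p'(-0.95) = 0.99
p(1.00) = -4.00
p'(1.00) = -11.00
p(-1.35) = 1.69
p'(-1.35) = 0.63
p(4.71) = -178.46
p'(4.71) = -96.81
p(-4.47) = 40.31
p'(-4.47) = -35.12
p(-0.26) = 2.33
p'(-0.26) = -0.64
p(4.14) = -128.66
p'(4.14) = -78.26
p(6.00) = -334.00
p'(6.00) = -146.00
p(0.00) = 2.00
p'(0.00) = -2.00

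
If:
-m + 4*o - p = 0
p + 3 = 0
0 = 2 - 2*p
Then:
No Solution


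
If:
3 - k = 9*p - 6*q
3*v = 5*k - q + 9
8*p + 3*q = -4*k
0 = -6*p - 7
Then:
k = 193/54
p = -7/6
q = -134/81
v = 4621/486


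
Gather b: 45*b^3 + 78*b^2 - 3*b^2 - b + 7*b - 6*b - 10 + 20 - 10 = 45*b^3 + 75*b^2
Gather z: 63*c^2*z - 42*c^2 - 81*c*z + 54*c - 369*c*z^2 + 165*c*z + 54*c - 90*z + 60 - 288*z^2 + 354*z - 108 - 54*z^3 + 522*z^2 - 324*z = -42*c^2 + 108*c - 54*z^3 + z^2*(234 - 369*c) + z*(63*c^2 + 84*c - 60) - 48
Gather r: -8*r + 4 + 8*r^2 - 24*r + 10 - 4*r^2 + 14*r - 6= 4*r^2 - 18*r + 8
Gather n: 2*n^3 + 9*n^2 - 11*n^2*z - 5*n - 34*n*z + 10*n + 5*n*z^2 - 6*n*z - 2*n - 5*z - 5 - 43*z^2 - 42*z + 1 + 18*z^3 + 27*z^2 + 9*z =2*n^3 + n^2*(9 - 11*z) + n*(5*z^2 - 40*z + 3) + 18*z^3 - 16*z^2 - 38*z - 4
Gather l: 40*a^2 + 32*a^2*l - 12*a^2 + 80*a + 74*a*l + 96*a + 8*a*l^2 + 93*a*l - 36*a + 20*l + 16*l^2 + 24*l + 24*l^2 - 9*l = 28*a^2 + 140*a + l^2*(8*a + 40) + l*(32*a^2 + 167*a + 35)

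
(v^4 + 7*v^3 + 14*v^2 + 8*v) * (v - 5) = v^5 + 2*v^4 - 21*v^3 - 62*v^2 - 40*v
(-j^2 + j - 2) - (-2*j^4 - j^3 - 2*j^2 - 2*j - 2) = 2*j^4 + j^3 + j^2 + 3*j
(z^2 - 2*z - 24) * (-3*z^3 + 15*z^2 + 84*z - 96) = -3*z^5 + 21*z^4 + 126*z^3 - 624*z^2 - 1824*z + 2304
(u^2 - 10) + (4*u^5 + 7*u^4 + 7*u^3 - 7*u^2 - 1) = 4*u^5 + 7*u^4 + 7*u^3 - 6*u^2 - 11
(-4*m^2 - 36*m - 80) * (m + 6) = -4*m^3 - 60*m^2 - 296*m - 480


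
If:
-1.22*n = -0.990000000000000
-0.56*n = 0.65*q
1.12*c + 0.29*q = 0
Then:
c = 0.18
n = 0.81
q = -0.70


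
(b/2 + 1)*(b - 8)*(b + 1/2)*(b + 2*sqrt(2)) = b^4/2 - 11*b^3/4 + sqrt(2)*b^3 - 19*b^2/2 - 11*sqrt(2)*b^2/2 - 19*sqrt(2)*b - 4*b - 8*sqrt(2)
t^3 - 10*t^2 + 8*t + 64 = (t - 8)*(t - 4)*(t + 2)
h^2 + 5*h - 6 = (h - 1)*(h + 6)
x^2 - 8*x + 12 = (x - 6)*(x - 2)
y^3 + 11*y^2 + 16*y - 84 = (y - 2)*(y + 6)*(y + 7)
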